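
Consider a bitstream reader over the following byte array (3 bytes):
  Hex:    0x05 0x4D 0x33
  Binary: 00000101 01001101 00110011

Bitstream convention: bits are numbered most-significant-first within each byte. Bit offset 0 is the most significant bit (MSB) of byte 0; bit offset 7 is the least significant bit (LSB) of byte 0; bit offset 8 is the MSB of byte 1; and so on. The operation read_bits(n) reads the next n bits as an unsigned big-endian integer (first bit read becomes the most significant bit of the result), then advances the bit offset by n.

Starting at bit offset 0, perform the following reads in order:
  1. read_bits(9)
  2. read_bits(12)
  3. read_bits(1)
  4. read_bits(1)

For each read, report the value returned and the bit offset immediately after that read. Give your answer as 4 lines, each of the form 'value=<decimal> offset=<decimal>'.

Answer: value=10 offset=9
value=2470 offset=21
value=0 offset=22
value=1 offset=23

Derivation:
Read 1: bits[0:9] width=9 -> value=10 (bin 000001010); offset now 9 = byte 1 bit 1; 15 bits remain
Read 2: bits[9:21] width=12 -> value=2470 (bin 100110100110); offset now 21 = byte 2 bit 5; 3 bits remain
Read 3: bits[21:22] width=1 -> value=0 (bin 0); offset now 22 = byte 2 bit 6; 2 bits remain
Read 4: bits[22:23] width=1 -> value=1 (bin 1); offset now 23 = byte 2 bit 7; 1 bits remain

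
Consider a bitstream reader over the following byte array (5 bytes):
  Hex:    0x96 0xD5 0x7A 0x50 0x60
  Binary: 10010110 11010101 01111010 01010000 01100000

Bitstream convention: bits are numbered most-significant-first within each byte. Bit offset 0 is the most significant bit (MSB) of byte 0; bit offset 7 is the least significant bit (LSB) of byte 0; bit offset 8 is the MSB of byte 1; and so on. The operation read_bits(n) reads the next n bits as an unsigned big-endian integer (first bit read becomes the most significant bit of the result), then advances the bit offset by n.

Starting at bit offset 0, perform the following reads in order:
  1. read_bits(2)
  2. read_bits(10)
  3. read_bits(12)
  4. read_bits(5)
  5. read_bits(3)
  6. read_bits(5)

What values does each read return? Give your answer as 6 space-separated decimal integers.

Read 1: bits[0:2] width=2 -> value=2 (bin 10); offset now 2 = byte 0 bit 2; 38 bits remain
Read 2: bits[2:12] width=10 -> value=365 (bin 0101101101); offset now 12 = byte 1 bit 4; 28 bits remain
Read 3: bits[12:24] width=12 -> value=1402 (bin 010101111010); offset now 24 = byte 3 bit 0; 16 bits remain
Read 4: bits[24:29] width=5 -> value=10 (bin 01010); offset now 29 = byte 3 bit 5; 11 bits remain
Read 5: bits[29:32] width=3 -> value=0 (bin 000); offset now 32 = byte 4 bit 0; 8 bits remain
Read 6: bits[32:37] width=5 -> value=12 (bin 01100); offset now 37 = byte 4 bit 5; 3 bits remain

Answer: 2 365 1402 10 0 12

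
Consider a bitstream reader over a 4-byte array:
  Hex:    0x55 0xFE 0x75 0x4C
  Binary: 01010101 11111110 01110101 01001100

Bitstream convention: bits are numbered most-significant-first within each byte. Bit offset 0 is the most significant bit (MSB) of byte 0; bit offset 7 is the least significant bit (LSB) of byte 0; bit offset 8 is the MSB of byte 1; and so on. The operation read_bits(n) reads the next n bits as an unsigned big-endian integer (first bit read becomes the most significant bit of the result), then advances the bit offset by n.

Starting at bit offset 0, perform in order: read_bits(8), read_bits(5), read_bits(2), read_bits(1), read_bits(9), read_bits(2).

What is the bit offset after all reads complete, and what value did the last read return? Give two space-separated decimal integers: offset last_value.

Answer: 27 2

Derivation:
Read 1: bits[0:8] width=8 -> value=85 (bin 01010101); offset now 8 = byte 1 bit 0; 24 bits remain
Read 2: bits[8:13] width=5 -> value=31 (bin 11111); offset now 13 = byte 1 bit 5; 19 bits remain
Read 3: bits[13:15] width=2 -> value=3 (bin 11); offset now 15 = byte 1 bit 7; 17 bits remain
Read 4: bits[15:16] width=1 -> value=0 (bin 0); offset now 16 = byte 2 bit 0; 16 bits remain
Read 5: bits[16:25] width=9 -> value=234 (bin 011101010); offset now 25 = byte 3 bit 1; 7 bits remain
Read 6: bits[25:27] width=2 -> value=2 (bin 10); offset now 27 = byte 3 bit 3; 5 bits remain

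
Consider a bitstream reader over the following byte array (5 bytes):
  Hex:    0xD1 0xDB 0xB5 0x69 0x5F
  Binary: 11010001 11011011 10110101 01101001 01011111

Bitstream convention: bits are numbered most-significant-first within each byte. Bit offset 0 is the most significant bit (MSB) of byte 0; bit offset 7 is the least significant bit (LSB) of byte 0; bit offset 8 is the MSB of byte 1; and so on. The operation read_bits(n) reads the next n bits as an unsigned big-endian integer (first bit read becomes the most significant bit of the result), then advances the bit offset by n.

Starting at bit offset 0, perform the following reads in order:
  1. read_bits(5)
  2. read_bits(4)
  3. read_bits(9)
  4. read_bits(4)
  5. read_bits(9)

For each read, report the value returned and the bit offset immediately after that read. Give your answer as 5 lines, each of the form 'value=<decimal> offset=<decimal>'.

Answer: value=26 offset=5
value=3 offset=9
value=366 offset=18
value=13 offset=22
value=180 offset=31

Derivation:
Read 1: bits[0:5] width=5 -> value=26 (bin 11010); offset now 5 = byte 0 bit 5; 35 bits remain
Read 2: bits[5:9] width=4 -> value=3 (bin 0011); offset now 9 = byte 1 bit 1; 31 bits remain
Read 3: bits[9:18] width=9 -> value=366 (bin 101101110); offset now 18 = byte 2 bit 2; 22 bits remain
Read 4: bits[18:22] width=4 -> value=13 (bin 1101); offset now 22 = byte 2 bit 6; 18 bits remain
Read 5: bits[22:31] width=9 -> value=180 (bin 010110100); offset now 31 = byte 3 bit 7; 9 bits remain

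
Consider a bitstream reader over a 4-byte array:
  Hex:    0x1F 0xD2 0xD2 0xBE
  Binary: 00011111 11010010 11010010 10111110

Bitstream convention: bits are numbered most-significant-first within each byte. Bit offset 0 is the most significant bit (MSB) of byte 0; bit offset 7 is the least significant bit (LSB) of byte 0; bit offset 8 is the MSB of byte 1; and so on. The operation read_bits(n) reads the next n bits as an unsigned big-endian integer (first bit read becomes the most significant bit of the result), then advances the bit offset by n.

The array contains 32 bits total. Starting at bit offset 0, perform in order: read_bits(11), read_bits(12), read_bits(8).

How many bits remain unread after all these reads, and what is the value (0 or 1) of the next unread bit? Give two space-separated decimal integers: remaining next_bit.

Read 1: bits[0:11] width=11 -> value=254 (bin 00011111110); offset now 11 = byte 1 bit 3; 21 bits remain
Read 2: bits[11:23] width=12 -> value=2409 (bin 100101101001); offset now 23 = byte 2 bit 7; 9 bits remain
Read 3: bits[23:31] width=8 -> value=95 (bin 01011111); offset now 31 = byte 3 bit 7; 1 bits remain

Answer: 1 0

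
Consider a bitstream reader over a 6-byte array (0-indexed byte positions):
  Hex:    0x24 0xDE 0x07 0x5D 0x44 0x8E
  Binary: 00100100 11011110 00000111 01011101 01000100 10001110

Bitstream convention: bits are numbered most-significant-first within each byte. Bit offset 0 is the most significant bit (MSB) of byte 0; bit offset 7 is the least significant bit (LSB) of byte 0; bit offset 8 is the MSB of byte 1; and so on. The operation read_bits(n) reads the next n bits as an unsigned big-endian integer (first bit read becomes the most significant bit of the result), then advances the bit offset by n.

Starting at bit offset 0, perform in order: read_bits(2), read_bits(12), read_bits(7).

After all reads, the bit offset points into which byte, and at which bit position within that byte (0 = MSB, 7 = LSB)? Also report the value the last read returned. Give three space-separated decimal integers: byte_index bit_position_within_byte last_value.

Answer: 2 5 64

Derivation:
Read 1: bits[0:2] width=2 -> value=0 (bin 00); offset now 2 = byte 0 bit 2; 46 bits remain
Read 2: bits[2:14] width=12 -> value=2359 (bin 100100110111); offset now 14 = byte 1 bit 6; 34 bits remain
Read 3: bits[14:21] width=7 -> value=64 (bin 1000000); offset now 21 = byte 2 bit 5; 27 bits remain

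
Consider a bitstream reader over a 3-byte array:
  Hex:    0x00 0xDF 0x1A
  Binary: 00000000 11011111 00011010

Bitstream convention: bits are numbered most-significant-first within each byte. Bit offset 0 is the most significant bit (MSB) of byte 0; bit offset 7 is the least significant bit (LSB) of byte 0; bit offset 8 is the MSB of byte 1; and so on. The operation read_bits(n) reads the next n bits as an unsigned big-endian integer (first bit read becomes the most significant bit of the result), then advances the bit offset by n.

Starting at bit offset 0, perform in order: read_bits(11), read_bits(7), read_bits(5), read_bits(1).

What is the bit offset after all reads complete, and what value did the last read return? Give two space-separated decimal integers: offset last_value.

Read 1: bits[0:11] width=11 -> value=6 (bin 00000000110); offset now 11 = byte 1 bit 3; 13 bits remain
Read 2: bits[11:18] width=7 -> value=124 (bin 1111100); offset now 18 = byte 2 bit 2; 6 bits remain
Read 3: bits[18:23] width=5 -> value=13 (bin 01101); offset now 23 = byte 2 bit 7; 1 bits remain
Read 4: bits[23:24] width=1 -> value=0 (bin 0); offset now 24 = byte 3 bit 0; 0 bits remain

Answer: 24 0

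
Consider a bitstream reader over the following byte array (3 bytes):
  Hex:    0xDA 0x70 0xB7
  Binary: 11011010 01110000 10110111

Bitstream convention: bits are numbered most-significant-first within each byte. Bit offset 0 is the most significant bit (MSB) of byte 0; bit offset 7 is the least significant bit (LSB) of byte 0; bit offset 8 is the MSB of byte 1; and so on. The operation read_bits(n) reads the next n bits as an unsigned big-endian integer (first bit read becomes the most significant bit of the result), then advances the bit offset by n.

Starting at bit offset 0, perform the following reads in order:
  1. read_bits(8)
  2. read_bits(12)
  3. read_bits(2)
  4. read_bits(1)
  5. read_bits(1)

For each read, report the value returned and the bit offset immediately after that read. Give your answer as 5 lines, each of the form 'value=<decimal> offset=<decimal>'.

Read 1: bits[0:8] width=8 -> value=218 (bin 11011010); offset now 8 = byte 1 bit 0; 16 bits remain
Read 2: bits[8:20] width=12 -> value=1803 (bin 011100001011); offset now 20 = byte 2 bit 4; 4 bits remain
Read 3: bits[20:22] width=2 -> value=1 (bin 01); offset now 22 = byte 2 bit 6; 2 bits remain
Read 4: bits[22:23] width=1 -> value=1 (bin 1); offset now 23 = byte 2 bit 7; 1 bits remain
Read 5: bits[23:24] width=1 -> value=1 (bin 1); offset now 24 = byte 3 bit 0; 0 bits remain

Answer: value=218 offset=8
value=1803 offset=20
value=1 offset=22
value=1 offset=23
value=1 offset=24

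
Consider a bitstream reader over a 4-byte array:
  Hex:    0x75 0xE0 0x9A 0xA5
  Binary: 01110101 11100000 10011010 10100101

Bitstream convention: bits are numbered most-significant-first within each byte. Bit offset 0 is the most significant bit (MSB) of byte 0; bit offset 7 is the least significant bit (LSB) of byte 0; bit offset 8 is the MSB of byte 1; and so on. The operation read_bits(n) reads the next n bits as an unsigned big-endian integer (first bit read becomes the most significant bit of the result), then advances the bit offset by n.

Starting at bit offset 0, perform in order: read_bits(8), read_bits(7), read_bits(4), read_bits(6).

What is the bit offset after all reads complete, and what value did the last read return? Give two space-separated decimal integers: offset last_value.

Answer: 25 53

Derivation:
Read 1: bits[0:8] width=8 -> value=117 (bin 01110101); offset now 8 = byte 1 bit 0; 24 bits remain
Read 2: bits[8:15] width=7 -> value=112 (bin 1110000); offset now 15 = byte 1 bit 7; 17 bits remain
Read 3: bits[15:19] width=4 -> value=4 (bin 0100); offset now 19 = byte 2 bit 3; 13 bits remain
Read 4: bits[19:25] width=6 -> value=53 (bin 110101); offset now 25 = byte 3 bit 1; 7 bits remain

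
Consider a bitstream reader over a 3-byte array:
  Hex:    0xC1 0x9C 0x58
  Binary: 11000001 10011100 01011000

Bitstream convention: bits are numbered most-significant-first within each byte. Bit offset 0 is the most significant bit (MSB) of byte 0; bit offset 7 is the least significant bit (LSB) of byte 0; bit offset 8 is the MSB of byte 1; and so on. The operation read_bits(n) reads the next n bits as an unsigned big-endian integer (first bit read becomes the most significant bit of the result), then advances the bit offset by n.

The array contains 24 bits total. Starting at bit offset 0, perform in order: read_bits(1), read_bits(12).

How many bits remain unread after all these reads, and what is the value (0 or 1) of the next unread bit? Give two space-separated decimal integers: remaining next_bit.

Answer: 11 1

Derivation:
Read 1: bits[0:1] width=1 -> value=1 (bin 1); offset now 1 = byte 0 bit 1; 23 bits remain
Read 2: bits[1:13] width=12 -> value=2099 (bin 100000110011); offset now 13 = byte 1 bit 5; 11 bits remain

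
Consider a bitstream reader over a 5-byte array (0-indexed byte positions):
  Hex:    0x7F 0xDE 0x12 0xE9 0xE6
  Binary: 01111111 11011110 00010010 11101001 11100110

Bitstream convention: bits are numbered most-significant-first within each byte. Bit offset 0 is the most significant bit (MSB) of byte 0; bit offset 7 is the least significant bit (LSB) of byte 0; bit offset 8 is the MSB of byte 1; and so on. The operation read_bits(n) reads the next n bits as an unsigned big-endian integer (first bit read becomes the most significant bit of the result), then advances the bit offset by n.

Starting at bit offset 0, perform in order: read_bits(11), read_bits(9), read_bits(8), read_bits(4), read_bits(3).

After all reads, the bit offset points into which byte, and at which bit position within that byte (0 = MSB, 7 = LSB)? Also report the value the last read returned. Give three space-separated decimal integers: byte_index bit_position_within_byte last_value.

Read 1: bits[0:11] width=11 -> value=1022 (bin 01111111110); offset now 11 = byte 1 bit 3; 29 bits remain
Read 2: bits[11:20] width=9 -> value=481 (bin 111100001); offset now 20 = byte 2 bit 4; 20 bits remain
Read 3: bits[20:28] width=8 -> value=46 (bin 00101110); offset now 28 = byte 3 bit 4; 12 bits remain
Read 4: bits[28:32] width=4 -> value=9 (bin 1001); offset now 32 = byte 4 bit 0; 8 bits remain
Read 5: bits[32:35] width=3 -> value=7 (bin 111); offset now 35 = byte 4 bit 3; 5 bits remain

Answer: 4 3 7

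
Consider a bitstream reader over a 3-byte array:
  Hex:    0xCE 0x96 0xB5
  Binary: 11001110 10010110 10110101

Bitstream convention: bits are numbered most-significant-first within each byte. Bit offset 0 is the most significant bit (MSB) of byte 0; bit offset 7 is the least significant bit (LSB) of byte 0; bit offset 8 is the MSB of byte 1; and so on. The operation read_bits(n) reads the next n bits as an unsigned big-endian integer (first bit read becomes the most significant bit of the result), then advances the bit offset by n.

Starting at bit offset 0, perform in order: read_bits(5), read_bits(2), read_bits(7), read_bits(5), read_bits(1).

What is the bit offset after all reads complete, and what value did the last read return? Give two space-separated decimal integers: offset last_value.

Read 1: bits[0:5] width=5 -> value=25 (bin 11001); offset now 5 = byte 0 bit 5; 19 bits remain
Read 2: bits[5:7] width=2 -> value=3 (bin 11); offset now 7 = byte 0 bit 7; 17 bits remain
Read 3: bits[7:14] width=7 -> value=37 (bin 0100101); offset now 14 = byte 1 bit 6; 10 bits remain
Read 4: bits[14:19] width=5 -> value=21 (bin 10101); offset now 19 = byte 2 bit 3; 5 bits remain
Read 5: bits[19:20] width=1 -> value=1 (bin 1); offset now 20 = byte 2 bit 4; 4 bits remain

Answer: 20 1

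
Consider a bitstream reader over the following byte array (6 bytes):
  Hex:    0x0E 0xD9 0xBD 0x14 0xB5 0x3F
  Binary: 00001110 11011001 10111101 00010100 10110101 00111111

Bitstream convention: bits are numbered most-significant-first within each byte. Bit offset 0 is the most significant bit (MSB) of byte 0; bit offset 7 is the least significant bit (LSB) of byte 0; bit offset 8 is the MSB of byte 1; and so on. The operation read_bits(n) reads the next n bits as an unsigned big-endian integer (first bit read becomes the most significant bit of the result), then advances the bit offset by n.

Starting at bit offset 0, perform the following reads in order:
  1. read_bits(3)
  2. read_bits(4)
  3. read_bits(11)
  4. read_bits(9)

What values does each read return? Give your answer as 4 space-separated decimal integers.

Read 1: bits[0:3] width=3 -> value=0 (bin 000); offset now 3 = byte 0 bit 3; 45 bits remain
Read 2: bits[3:7] width=4 -> value=7 (bin 0111); offset now 7 = byte 0 bit 7; 41 bits remain
Read 3: bits[7:18] width=11 -> value=870 (bin 01101100110); offset now 18 = byte 2 bit 2; 30 bits remain
Read 4: bits[18:27] width=9 -> value=488 (bin 111101000); offset now 27 = byte 3 bit 3; 21 bits remain

Answer: 0 7 870 488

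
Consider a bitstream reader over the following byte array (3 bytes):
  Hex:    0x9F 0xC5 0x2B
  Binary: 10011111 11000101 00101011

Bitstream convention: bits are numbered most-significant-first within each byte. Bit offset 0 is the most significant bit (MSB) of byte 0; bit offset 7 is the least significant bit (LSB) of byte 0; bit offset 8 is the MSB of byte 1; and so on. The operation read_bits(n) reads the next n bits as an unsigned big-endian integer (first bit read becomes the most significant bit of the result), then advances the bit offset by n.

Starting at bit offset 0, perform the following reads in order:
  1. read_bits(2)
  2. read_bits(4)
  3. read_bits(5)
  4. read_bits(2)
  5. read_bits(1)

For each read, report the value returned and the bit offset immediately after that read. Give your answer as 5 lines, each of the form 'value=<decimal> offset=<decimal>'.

Read 1: bits[0:2] width=2 -> value=2 (bin 10); offset now 2 = byte 0 bit 2; 22 bits remain
Read 2: bits[2:6] width=4 -> value=7 (bin 0111); offset now 6 = byte 0 bit 6; 18 bits remain
Read 3: bits[6:11] width=5 -> value=30 (bin 11110); offset now 11 = byte 1 bit 3; 13 bits remain
Read 4: bits[11:13] width=2 -> value=0 (bin 00); offset now 13 = byte 1 bit 5; 11 bits remain
Read 5: bits[13:14] width=1 -> value=1 (bin 1); offset now 14 = byte 1 bit 6; 10 bits remain

Answer: value=2 offset=2
value=7 offset=6
value=30 offset=11
value=0 offset=13
value=1 offset=14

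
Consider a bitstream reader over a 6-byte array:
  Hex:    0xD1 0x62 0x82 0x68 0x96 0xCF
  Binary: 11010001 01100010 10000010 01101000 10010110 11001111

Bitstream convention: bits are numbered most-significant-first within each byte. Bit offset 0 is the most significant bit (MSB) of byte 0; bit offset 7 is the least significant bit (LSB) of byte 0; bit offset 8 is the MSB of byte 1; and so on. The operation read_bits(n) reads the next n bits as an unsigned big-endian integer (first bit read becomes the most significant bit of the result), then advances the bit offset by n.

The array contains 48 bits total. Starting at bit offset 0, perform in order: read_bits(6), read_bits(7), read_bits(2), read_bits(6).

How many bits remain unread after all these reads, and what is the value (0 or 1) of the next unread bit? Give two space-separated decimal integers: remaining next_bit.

Read 1: bits[0:6] width=6 -> value=52 (bin 110100); offset now 6 = byte 0 bit 6; 42 bits remain
Read 2: bits[6:13] width=7 -> value=44 (bin 0101100); offset now 13 = byte 1 bit 5; 35 bits remain
Read 3: bits[13:15] width=2 -> value=1 (bin 01); offset now 15 = byte 1 bit 7; 33 bits remain
Read 4: bits[15:21] width=6 -> value=16 (bin 010000); offset now 21 = byte 2 bit 5; 27 bits remain

Answer: 27 0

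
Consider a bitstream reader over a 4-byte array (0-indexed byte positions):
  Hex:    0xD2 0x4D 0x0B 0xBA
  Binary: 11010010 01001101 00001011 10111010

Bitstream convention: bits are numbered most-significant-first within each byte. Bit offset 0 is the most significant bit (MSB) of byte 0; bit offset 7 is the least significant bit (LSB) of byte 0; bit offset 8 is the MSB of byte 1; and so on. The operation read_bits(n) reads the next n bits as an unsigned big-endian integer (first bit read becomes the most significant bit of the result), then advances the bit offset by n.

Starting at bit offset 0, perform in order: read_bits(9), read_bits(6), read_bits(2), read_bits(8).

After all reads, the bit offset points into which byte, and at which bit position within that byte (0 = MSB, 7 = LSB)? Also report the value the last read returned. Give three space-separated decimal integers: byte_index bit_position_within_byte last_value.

Read 1: bits[0:9] width=9 -> value=420 (bin 110100100); offset now 9 = byte 1 bit 1; 23 bits remain
Read 2: bits[9:15] width=6 -> value=38 (bin 100110); offset now 15 = byte 1 bit 7; 17 bits remain
Read 3: bits[15:17] width=2 -> value=2 (bin 10); offset now 17 = byte 2 bit 1; 15 bits remain
Read 4: bits[17:25] width=8 -> value=23 (bin 00010111); offset now 25 = byte 3 bit 1; 7 bits remain

Answer: 3 1 23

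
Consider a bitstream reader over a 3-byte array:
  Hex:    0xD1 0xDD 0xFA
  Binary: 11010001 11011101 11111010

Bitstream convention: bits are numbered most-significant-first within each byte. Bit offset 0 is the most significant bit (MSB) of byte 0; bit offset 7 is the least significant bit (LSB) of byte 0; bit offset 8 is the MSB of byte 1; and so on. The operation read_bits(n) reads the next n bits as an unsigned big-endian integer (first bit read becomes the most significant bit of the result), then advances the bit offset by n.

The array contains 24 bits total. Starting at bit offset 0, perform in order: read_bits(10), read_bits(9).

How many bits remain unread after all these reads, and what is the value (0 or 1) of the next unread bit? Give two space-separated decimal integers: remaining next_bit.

Read 1: bits[0:10] width=10 -> value=839 (bin 1101000111); offset now 10 = byte 1 bit 2; 14 bits remain
Read 2: bits[10:19] width=9 -> value=239 (bin 011101111); offset now 19 = byte 2 bit 3; 5 bits remain

Answer: 5 1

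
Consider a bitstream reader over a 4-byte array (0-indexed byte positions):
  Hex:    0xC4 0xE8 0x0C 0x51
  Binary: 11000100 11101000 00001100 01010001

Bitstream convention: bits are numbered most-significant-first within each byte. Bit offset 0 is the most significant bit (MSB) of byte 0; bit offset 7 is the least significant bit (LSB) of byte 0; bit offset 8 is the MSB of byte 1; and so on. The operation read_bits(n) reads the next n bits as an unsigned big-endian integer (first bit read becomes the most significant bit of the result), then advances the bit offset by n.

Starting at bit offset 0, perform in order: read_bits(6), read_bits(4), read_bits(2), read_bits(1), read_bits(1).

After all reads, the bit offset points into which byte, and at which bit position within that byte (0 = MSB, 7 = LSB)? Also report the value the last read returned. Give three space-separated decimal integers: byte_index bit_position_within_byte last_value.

Answer: 1 6 0

Derivation:
Read 1: bits[0:6] width=6 -> value=49 (bin 110001); offset now 6 = byte 0 bit 6; 26 bits remain
Read 2: bits[6:10] width=4 -> value=3 (bin 0011); offset now 10 = byte 1 bit 2; 22 bits remain
Read 3: bits[10:12] width=2 -> value=2 (bin 10); offset now 12 = byte 1 bit 4; 20 bits remain
Read 4: bits[12:13] width=1 -> value=1 (bin 1); offset now 13 = byte 1 bit 5; 19 bits remain
Read 5: bits[13:14] width=1 -> value=0 (bin 0); offset now 14 = byte 1 bit 6; 18 bits remain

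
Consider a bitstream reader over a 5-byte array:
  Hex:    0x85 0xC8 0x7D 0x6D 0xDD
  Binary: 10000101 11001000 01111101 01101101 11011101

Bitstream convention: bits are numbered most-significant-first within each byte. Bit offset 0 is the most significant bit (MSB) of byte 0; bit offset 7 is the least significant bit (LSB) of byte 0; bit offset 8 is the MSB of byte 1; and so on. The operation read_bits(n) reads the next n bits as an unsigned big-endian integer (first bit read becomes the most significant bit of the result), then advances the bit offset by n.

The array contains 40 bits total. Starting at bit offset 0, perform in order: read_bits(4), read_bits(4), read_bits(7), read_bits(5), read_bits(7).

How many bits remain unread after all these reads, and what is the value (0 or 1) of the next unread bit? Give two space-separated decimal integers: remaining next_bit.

Read 1: bits[0:4] width=4 -> value=8 (bin 1000); offset now 4 = byte 0 bit 4; 36 bits remain
Read 2: bits[4:8] width=4 -> value=5 (bin 0101); offset now 8 = byte 1 bit 0; 32 bits remain
Read 3: bits[8:15] width=7 -> value=100 (bin 1100100); offset now 15 = byte 1 bit 7; 25 bits remain
Read 4: bits[15:20] width=5 -> value=7 (bin 00111); offset now 20 = byte 2 bit 4; 20 bits remain
Read 5: bits[20:27] width=7 -> value=107 (bin 1101011); offset now 27 = byte 3 bit 3; 13 bits remain

Answer: 13 0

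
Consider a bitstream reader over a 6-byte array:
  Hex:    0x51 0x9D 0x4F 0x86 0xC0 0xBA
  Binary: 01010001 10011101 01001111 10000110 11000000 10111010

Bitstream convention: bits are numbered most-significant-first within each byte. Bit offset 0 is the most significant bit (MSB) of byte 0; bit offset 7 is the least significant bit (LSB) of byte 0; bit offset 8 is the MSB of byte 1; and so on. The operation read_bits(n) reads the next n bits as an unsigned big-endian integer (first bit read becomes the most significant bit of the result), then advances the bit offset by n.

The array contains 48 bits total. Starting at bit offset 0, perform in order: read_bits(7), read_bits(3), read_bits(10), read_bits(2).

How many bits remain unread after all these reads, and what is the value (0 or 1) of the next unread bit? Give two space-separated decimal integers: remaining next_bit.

Read 1: bits[0:7] width=7 -> value=40 (bin 0101000); offset now 7 = byte 0 bit 7; 41 bits remain
Read 2: bits[7:10] width=3 -> value=6 (bin 110); offset now 10 = byte 1 bit 2; 38 bits remain
Read 3: bits[10:20] width=10 -> value=468 (bin 0111010100); offset now 20 = byte 2 bit 4; 28 bits remain
Read 4: bits[20:22] width=2 -> value=3 (bin 11); offset now 22 = byte 2 bit 6; 26 bits remain

Answer: 26 1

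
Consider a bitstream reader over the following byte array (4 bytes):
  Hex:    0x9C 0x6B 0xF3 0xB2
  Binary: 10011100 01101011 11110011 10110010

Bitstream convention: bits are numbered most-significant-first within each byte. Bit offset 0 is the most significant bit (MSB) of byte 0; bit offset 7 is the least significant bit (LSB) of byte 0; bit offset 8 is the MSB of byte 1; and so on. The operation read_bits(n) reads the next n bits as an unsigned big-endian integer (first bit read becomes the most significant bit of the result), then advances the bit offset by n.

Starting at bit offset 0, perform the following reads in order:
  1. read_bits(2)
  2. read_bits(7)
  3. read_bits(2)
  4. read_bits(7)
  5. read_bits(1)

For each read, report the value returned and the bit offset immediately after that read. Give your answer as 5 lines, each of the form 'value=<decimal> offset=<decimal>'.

Answer: value=2 offset=2
value=56 offset=9
value=3 offset=11
value=47 offset=18
value=1 offset=19

Derivation:
Read 1: bits[0:2] width=2 -> value=2 (bin 10); offset now 2 = byte 0 bit 2; 30 bits remain
Read 2: bits[2:9] width=7 -> value=56 (bin 0111000); offset now 9 = byte 1 bit 1; 23 bits remain
Read 3: bits[9:11] width=2 -> value=3 (bin 11); offset now 11 = byte 1 bit 3; 21 bits remain
Read 4: bits[11:18] width=7 -> value=47 (bin 0101111); offset now 18 = byte 2 bit 2; 14 bits remain
Read 5: bits[18:19] width=1 -> value=1 (bin 1); offset now 19 = byte 2 bit 3; 13 bits remain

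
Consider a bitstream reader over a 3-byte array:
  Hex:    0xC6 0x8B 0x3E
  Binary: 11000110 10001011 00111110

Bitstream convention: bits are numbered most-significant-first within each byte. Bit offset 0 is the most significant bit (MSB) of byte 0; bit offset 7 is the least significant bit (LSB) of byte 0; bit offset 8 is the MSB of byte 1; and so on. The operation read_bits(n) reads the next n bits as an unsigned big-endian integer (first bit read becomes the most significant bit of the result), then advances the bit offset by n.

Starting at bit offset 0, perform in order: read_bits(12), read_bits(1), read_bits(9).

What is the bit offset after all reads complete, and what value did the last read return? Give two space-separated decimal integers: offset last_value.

Answer: 22 207

Derivation:
Read 1: bits[0:12] width=12 -> value=3176 (bin 110001101000); offset now 12 = byte 1 bit 4; 12 bits remain
Read 2: bits[12:13] width=1 -> value=1 (bin 1); offset now 13 = byte 1 bit 5; 11 bits remain
Read 3: bits[13:22] width=9 -> value=207 (bin 011001111); offset now 22 = byte 2 bit 6; 2 bits remain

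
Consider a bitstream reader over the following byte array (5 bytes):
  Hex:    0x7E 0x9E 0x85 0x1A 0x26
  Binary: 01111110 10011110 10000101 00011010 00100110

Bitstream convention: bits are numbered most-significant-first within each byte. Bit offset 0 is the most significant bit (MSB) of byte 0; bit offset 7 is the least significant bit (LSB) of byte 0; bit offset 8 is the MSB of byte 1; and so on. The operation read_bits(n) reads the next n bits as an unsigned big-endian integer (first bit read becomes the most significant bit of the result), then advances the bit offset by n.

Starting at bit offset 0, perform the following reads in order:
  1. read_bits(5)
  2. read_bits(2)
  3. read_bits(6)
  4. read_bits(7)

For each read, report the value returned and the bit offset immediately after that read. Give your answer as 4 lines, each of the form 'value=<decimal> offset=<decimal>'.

Read 1: bits[0:5] width=5 -> value=15 (bin 01111); offset now 5 = byte 0 bit 5; 35 bits remain
Read 2: bits[5:7] width=2 -> value=3 (bin 11); offset now 7 = byte 0 bit 7; 33 bits remain
Read 3: bits[7:13] width=6 -> value=19 (bin 010011); offset now 13 = byte 1 bit 5; 27 bits remain
Read 4: bits[13:20] width=7 -> value=104 (bin 1101000); offset now 20 = byte 2 bit 4; 20 bits remain

Answer: value=15 offset=5
value=3 offset=7
value=19 offset=13
value=104 offset=20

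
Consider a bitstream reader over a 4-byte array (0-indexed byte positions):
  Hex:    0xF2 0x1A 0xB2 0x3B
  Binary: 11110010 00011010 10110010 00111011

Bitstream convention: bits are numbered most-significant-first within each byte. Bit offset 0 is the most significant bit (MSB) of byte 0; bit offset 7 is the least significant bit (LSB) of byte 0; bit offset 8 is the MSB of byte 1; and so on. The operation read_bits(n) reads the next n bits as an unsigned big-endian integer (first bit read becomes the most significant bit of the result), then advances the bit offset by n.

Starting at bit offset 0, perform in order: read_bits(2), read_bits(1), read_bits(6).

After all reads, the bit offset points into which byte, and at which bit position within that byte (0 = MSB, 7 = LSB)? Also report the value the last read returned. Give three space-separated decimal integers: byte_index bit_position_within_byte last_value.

Read 1: bits[0:2] width=2 -> value=3 (bin 11); offset now 2 = byte 0 bit 2; 30 bits remain
Read 2: bits[2:3] width=1 -> value=1 (bin 1); offset now 3 = byte 0 bit 3; 29 bits remain
Read 3: bits[3:9] width=6 -> value=36 (bin 100100); offset now 9 = byte 1 bit 1; 23 bits remain

Answer: 1 1 36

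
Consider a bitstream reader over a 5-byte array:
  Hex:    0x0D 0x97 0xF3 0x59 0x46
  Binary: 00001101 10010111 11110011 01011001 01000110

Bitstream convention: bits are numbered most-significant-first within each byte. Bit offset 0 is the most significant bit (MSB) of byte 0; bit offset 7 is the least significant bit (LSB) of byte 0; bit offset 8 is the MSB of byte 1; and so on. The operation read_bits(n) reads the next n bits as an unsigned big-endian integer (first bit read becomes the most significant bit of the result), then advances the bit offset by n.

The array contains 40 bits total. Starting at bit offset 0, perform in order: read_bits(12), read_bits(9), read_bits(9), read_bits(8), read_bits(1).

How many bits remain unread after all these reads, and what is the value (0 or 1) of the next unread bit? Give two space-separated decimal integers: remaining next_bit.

Read 1: bits[0:12] width=12 -> value=217 (bin 000011011001); offset now 12 = byte 1 bit 4; 28 bits remain
Read 2: bits[12:21] width=9 -> value=254 (bin 011111110); offset now 21 = byte 2 bit 5; 19 bits remain
Read 3: bits[21:30] width=9 -> value=214 (bin 011010110); offset now 30 = byte 3 bit 6; 10 bits remain
Read 4: bits[30:38] width=8 -> value=81 (bin 01010001); offset now 38 = byte 4 bit 6; 2 bits remain
Read 5: bits[38:39] width=1 -> value=1 (bin 1); offset now 39 = byte 4 bit 7; 1 bits remain

Answer: 1 0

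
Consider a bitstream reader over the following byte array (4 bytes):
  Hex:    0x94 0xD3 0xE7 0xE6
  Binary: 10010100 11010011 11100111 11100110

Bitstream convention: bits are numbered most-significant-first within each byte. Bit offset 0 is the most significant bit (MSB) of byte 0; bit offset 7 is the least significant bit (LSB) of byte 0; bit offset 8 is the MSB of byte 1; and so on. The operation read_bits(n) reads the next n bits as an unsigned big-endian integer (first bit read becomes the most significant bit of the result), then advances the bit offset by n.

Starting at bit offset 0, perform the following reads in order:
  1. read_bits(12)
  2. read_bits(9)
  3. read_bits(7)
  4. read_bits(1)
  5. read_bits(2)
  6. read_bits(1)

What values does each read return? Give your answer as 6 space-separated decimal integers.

Read 1: bits[0:12] width=12 -> value=2381 (bin 100101001101); offset now 12 = byte 1 bit 4; 20 bits remain
Read 2: bits[12:21] width=9 -> value=124 (bin 001111100); offset now 21 = byte 2 bit 5; 11 bits remain
Read 3: bits[21:28] width=7 -> value=126 (bin 1111110); offset now 28 = byte 3 bit 4; 4 bits remain
Read 4: bits[28:29] width=1 -> value=0 (bin 0); offset now 29 = byte 3 bit 5; 3 bits remain
Read 5: bits[29:31] width=2 -> value=3 (bin 11); offset now 31 = byte 3 bit 7; 1 bits remain
Read 6: bits[31:32] width=1 -> value=0 (bin 0); offset now 32 = byte 4 bit 0; 0 bits remain

Answer: 2381 124 126 0 3 0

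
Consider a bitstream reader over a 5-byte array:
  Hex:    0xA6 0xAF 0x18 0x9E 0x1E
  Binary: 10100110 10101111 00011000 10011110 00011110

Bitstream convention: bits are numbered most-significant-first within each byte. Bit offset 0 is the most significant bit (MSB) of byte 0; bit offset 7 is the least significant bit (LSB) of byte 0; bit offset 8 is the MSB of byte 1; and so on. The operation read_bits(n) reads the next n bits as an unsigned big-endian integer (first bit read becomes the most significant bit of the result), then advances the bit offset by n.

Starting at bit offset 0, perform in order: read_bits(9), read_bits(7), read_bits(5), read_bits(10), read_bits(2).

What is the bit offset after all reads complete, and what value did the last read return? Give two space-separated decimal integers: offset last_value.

Read 1: bits[0:9] width=9 -> value=333 (bin 101001101); offset now 9 = byte 1 bit 1; 31 bits remain
Read 2: bits[9:16] width=7 -> value=47 (bin 0101111); offset now 16 = byte 2 bit 0; 24 bits remain
Read 3: bits[16:21] width=5 -> value=3 (bin 00011); offset now 21 = byte 2 bit 5; 19 bits remain
Read 4: bits[21:31] width=10 -> value=79 (bin 0001001111); offset now 31 = byte 3 bit 7; 9 bits remain
Read 5: bits[31:33] width=2 -> value=0 (bin 00); offset now 33 = byte 4 bit 1; 7 bits remain

Answer: 33 0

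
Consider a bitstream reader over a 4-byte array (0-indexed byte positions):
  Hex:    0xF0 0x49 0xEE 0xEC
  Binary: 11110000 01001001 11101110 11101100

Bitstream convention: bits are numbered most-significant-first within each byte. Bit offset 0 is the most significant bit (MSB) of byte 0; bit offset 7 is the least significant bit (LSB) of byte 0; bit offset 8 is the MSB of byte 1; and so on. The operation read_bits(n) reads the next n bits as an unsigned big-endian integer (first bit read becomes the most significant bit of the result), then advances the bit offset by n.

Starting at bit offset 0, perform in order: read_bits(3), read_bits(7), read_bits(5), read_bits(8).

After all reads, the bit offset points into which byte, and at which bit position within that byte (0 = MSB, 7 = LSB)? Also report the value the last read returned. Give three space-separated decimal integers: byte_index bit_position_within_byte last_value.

Answer: 2 7 247

Derivation:
Read 1: bits[0:3] width=3 -> value=7 (bin 111); offset now 3 = byte 0 bit 3; 29 bits remain
Read 2: bits[3:10] width=7 -> value=65 (bin 1000001); offset now 10 = byte 1 bit 2; 22 bits remain
Read 3: bits[10:15] width=5 -> value=4 (bin 00100); offset now 15 = byte 1 bit 7; 17 bits remain
Read 4: bits[15:23] width=8 -> value=247 (bin 11110111); offset now 23 = byte 2 bit 7; 9 bits remain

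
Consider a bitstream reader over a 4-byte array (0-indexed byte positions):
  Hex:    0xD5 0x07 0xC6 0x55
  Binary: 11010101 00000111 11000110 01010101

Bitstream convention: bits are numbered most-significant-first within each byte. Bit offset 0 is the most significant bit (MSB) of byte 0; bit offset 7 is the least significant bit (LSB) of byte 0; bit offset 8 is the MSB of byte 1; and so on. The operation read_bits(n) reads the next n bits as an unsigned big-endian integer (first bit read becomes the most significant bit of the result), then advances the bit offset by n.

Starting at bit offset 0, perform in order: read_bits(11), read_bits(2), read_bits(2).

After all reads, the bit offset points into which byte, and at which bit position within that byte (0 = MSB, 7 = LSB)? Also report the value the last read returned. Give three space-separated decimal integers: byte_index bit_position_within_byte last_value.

Answer: 1 7 3

Derivation:
Read 1: bits[0:11] width=11 -> value=1704 (bin 11010101000); offset now 11 = byte 1 bit 3; 21 bits remain
Read 2: bits[11:13] width=2 -> value=0 (bin 00); offset now 13 = byte 1 bit 5; 19 bits remain
Read 3: bits[13:15] width=2 -> value=3 (bin 11); offset now 15 = byte 1 bit 7; 17 bits remain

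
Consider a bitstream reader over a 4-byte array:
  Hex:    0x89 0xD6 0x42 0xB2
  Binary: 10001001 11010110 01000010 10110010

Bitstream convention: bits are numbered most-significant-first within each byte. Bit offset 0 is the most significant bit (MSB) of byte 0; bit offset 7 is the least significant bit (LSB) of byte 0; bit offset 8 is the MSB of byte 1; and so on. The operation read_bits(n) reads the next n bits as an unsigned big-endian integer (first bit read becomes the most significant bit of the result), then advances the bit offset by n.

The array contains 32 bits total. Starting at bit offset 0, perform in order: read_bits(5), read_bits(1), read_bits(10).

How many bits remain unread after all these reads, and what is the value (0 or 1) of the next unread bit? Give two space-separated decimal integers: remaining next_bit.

Read 1: bits[0:5] width=5 -> value=17 (bin 10001); offset now 5 = byte 0 bit 5; 27 bits remain
Read 2: bits[5:6] width=1 -> value=0 (bin 0); offset now 6 = byte 0 bit 6; 26 bits remain
Read 3: bits[6:16] width=10 -> value=470 (bin 0111010110); offset now 16 = byte 2 bit 0; 16 bits remain

Answer: 16 0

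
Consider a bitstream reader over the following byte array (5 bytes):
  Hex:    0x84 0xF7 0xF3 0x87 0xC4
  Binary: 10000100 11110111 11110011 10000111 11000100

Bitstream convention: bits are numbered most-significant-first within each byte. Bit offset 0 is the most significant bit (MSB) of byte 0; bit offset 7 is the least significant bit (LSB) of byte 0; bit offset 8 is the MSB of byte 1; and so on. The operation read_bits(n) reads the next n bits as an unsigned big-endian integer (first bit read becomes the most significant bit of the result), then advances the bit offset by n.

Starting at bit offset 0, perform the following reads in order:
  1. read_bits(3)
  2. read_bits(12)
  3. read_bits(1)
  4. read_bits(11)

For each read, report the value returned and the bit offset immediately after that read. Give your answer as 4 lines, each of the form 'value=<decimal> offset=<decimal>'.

Answer: value=4 offset=3
value=635 offset=15
value=1 offset=16
value=1948 offset=27

Derivation:
Read 1: bits[0:3] width=3 -> value=4 (bin 100); offset now 3 = byte 0 bit 3; 37 bits remain
Read 2: bits[3:15] width=12 -> value=635 (bin 001001111011); offset now 15 = byte 1 bit 7; 25 bits remain
Read 3: bits[15:16] width=1 -> value=1 (bin 1); offset now 16 = byte 2 bit 0; 24 bits remain
Read 4: bits[16:27] width=11 -> value=1948 (bin 11110011100); offset now 27 = byte 3 bit 3; 13 bits remain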